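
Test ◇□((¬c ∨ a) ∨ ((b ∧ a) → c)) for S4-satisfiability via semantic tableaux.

Satisfiable (open branch found)

1. ◇□((¬c ∨ a) ∨ ((b ∧ a) → c)), 0
2. □((¬c ∨ a) ∨ ((b ∧ a) → c)), 1   [◇-rule on 1: fresh world 1, 0R1]
3. (¬c ∨ a) ∨ ((b ∧ a) → c), 1   [□-rule on 2 via 1R1]
4. (b ∧ a) → c, 1   [∨-rule on 3 (branches; this branch)]
5. c, 1   [→-rule on 4 (branches; this branch)]
Accessibility: 0R0, 0R1, 1R1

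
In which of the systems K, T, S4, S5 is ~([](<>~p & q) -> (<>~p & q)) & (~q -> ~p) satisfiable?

K

T-tableau for the formula:
1. ~([](<>~p & q) -> (<>~p & q)) & (~q -> ~p), w0
2. ~([](<>~p & q) -> (<>~p & q)), w0
3. ~q -> ~p, w0
4. [](<>~p & q), w0
5. ~(<>~p & q), w0
6. <>~p & q, w0
7. <>~p, w0
8. q, w0
9. ~<>~p, w0
10. p, w0
11. ~p, w1
12. <>~p & q, w1
13. <>~p, w1
14. q, w1
15. p, w1
Accessibility: w0Rw0, w0Rw1, w1Rw1
Branch closes: p and ~p both at w1.
Every branch closes (one shown): unsatisfiable in T, hence also in S4, S5 (every S4/S5-frame is a T-frame).
K-tableau for the formula:
1. ~([](<>~p & q) -> (<>~p & q)) & (~q -> ~p), w0
2. ~([](<>~p & q) -> (<>~p & q)), w0
3. ~q -> ~p, w0
4. [](<>~p & q), w0
5. ~(<>~p & q), w0
6. ~p, w0
7. ~q, w0
Complete open branch: satisfiable in K.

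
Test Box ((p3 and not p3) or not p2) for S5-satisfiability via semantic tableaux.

Satisfiable

1. Box ((p3 and not p3) or not p2), 0
2. (p3 and not p3) or not p2, 0   [Box-rule on 1 via 0R0]
3. not p2, 0   [or-rule on 2 (branches; this branch)]
Accessibility: 0R0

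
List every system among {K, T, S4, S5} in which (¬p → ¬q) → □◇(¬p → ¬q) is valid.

S5-tableau for the negation ¬((¬p → ¬q) → □◇(¬p → ¬q)):
1. ¬((¬p → ¬q) → □◇(¬p → ¬q)), w0
2. ¬p → ¬q, w0
3. ¬□◇(¬p → ¬q), w0
4. ¬q, w0
5. ¬◇(¬p → ¬q), w1
6. ¬(¬p → ¬q), w0
7. ¬p, w0
8. q, w0
Accessibility: w0Rw0, w0Rw1, w1Rw0, w1Rw1
Branch closes: q and ¬q both at w0.
Every branch closes (one shown): valid in S5.
S4-tableau for the negation ¬((¬p → ¬q) → □◇(¬p → ¬q)):
1. ¬((¬p → ¬q) → □◇(¬p → ¬q)), w0
2. ¬p → ¬q, w0
3. ¬□◇(¬p → ¬q), w0
4. ¬q, w0
5. ¬◇(¬p → ¬q), w1
6. ¬(¬p → ¬q), w1
7. ¬p, w1
8. q, w1
Accessibility: w0Rw0, w0Rw1, w1Rw1
Complete open branch: countermodel on an S4-frame, so not valid in S4, nor in K, T (the same frame is also a K-frame and a T-frame).

S5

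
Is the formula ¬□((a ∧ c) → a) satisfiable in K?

1. ¬□((a ∧ c) → a), 0
2. ¬((a ∧ c) → a), 1   [¬□-rule on 1: fresh world 1, 0R1]
3. a ∧ c, 1   [¬→-rule on 2]
4. ¬a, 1   [¬→-rule on 2]
5. a, 1   [∧-rule on 3]
6. c, 1   [∧-rule on 3]
Accessibility: 0R1
Branch closes: a and ¬a both at 1.
All branches of the tableau close; one closing branch shown above.

Unsatisfiable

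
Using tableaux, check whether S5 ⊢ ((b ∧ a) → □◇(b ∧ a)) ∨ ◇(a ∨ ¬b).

Tableau for the negation ¬(((b ∧ a) → □◇(b ∧ a)) ∨ ◇(a ∨ ¬b)):
1. ¬(((b ∧ a) → □◇(b ∧ a)) ∨ ◇(a ∨ ¬b)), 0
2. ¬((b ∧ a) → □◇(b ∧ a)), 0
3. ¬◇(a ∨ ¬b), 0
4. b ∧ a, 0
5. ¬□◇(b ∧ a), 0
6. b, 0
7. a, 0
8. ¬(a ∨ ¬b), 0
9. ¬a, 0
Accessibility: 0R0
Branch closes: a and ¬a both at 0.
All branches of the negation close; one closing branch shown above.

Yes, valid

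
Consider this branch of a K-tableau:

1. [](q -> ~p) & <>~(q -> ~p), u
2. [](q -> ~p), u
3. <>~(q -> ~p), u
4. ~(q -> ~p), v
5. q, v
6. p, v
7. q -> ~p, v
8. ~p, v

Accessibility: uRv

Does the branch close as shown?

Closed

Both p and ~p appear at v.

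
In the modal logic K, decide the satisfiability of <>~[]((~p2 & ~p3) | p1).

1. <>~[]((~p2 & ~p3) | p1), w0
2. ~[]((~p2 & ~p3) | p1), w1
3. ~((~p2 & ~p3) | p1), w2
4. ~(~p2 & ~p3), w2
5. ~p1, w2
6. p3, w2
Accessibility: w0Rw1, w1Rw2

Satisfiable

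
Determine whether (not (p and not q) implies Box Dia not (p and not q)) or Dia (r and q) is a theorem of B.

Yes, valid

Tableau for the negation not ((not (p and not q) implies Box Dia not (p and not q)) or Dia (r and q)):
1. not ((not (p and not q) implies Box Dia not (p and not q)) or Dia (r and q)), 0
2. not (not (p and not q) implies Box Dia not (p and not q)), 0
3. not Dia (r and q), 0
4. not (p and not q), 0
5. not Box Dia not (p and not q), 0
6. not (r and q), 0
7. q, 0
8. not r, 0
9. not Dia not (p and not q), 1
10. not (r and q), 1
11. p and not q, 0
12. p, 0
13. not q, 0
Accessibility: 0R0, 0R1, 1R0, 1R1
Branch closes: q and not q both at 0.
Every branch of the negation's tableau closes; the branch above is one of them.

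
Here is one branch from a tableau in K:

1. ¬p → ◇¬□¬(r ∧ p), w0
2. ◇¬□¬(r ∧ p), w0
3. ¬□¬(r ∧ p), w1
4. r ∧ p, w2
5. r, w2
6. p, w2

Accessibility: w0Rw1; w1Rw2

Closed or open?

No world carries both an atom and its negation.

Not closed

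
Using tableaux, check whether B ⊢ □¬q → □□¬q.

Tableau for the negation ¬(□¬q → □□¬q):
1. ¬(□¬q → □□¬q), w0
2. □¬q, w0   [¬→-rule on 1]
3. ¬□□¬q, w0   [¬→-rule on 1]
4. ¬q, w0   [□-rule on 2 via w0Rw0]
5. ¬□¬q, w1   [¬□-rule on 3: fresh world w1, w0Rw1]
6. ¬q, w1   [□-rule on 2 via w0Rw1]
7. q, w2   [¬□-rule on 5: fresh world w2, w1Rw2]
Accessibility: w0Rw0, w0Rw1, w1Rw0, w1Rw1, w1Rw2, w2Rw1, w2Rw2
The negation has an open branch (countermodel exists).

Not valid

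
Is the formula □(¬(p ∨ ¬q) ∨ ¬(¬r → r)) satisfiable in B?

Satisfiable (open branch found)

1. □(¬(p ∨ ¬q) ∨ ¬(¬r → r)), 0
2. ¬(p ∨ ¬q) ∨ ¬(¬r → r), 0
3. ¬(¬r → r), 0
4. ¬r, 0
Accessibility: 0R0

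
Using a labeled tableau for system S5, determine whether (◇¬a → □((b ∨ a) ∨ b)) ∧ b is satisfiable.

1. (◇¬a → □((b ∨ a) ∨ b)) ∧ b, 0
2. ◇¬a → □((b ∨ a) ∨ b), 0
3. b, 0
4. □((b ∨ a) ∨ b), 0
5. (b ∨ a) ∨ b, 0
Accessibility: 0R0

Satisfiable (open branch found)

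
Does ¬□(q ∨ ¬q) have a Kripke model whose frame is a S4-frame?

Unsatisfiable

1. ¬□(q ∨ ¬q), u
2. ¬(q ∨ ¬q), v
3. ¬q, v
4. q, v
Accessibility: uRu, uRv, vRv
Branch closes: q and ¬q both at v.
Every branch closes; the branch above is one of them.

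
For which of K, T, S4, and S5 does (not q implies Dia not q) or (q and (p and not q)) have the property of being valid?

T, S4, S5

T-tableau for the negation not ((not q implies Dia not q) or (q and (p and not q))):
1. not ((not q implies Dia not q) or (q and (p and not q))), u
2. not (not q implies Dia not q), u   [neg-or-rule on 1]
3. not (q and (p and not q)), u   [neg-or-rule on 1]
4. not q, u   [neg-implies-rule on 2]
5. not Dia not q, u   [neg-implies-rule on 2]
6. q, u   [neg-Dia-rule on 5 via uRu]
Accessibility: uRu
Branch closes: q and not q both at u.
Every branch closes (one shown): valid in T, hence also in S4, S5 (every theorem of T is a theorem of S4 and S5).
K-tableau for the negation not ((not q implies Dia not q) or (q and (p and not q))):
1. not ((not q implies Dia not q) or (q and (p and not q))), u
2. not (not q implies Dia not q), u   [neg-or-rule on 1]
3. not (q and (p and not q)), u   [neg-or-rule on 1]
4. not q, u   [neg-implies-rule on 2]
5. not Dia not q, u   [neg-implies-rule on 2]
6. not (p and not q), u   [neg-and-rule on 3 (branches; this branch)]
7. not p, u   [neg-and-rule on 6 (branches; this branch)]
Complete open branch: countermodel on a K-frame, so not valid in K.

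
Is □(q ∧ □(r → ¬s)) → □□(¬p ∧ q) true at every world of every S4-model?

No, not valid

Tableau for the negation ¬(□(q ∧ □(r → ¬s)) → □□(¬p ∧ q)):
1. ¬(□(q ∧ □(r → ¬s)) → □□(¬p ∧ q)), u
2. □(q ∧ □(r → ¬s)), u
3. ¬□□(¬p ∧ q), u
4. q ∧ □(r → ¬s), u
5. q, u
6. □(r → ¬s), u
7. r → ¬s, u
8. ¬s, u
9. ¬□(¬p ∧ q), v
10. q ∧ □(r → ¬s), v
11. q, v
12. □(r → ¬s), v
13. r → ¬s, v
14. ¬s, v
15. ¬(¬p ∧ q), w
16. q ∧ □(r → ¬s), w
17. q, w
18. □(r → ¬s), w
19. r → ¬s, w
20. p, w
21. ¬s, w
Accessibility: uRu, uRv, uRw, vRv, vRw, wRw
The negation has an open branch (countermodel exists).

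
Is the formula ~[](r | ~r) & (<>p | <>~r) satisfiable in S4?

Unsatisfiable (every branch closes)

1. ~[](r | ~r) & (<>p | <>~r), 0
2. ~[](r | ~r), 0
3. <>p | <>~r, 0
4. <>~r, 0
5. ~(r | ~r), 1
6. ~r, 1
7. r, 1
Accessibility: 0R0, 0R1, 1R1
Branch closes: r and ~r both at 1.
All branches of the tableau close; one closing branch shown above.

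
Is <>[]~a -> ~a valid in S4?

Not valid

Tableau for the negation ~(<>[]~a -> ~a):
1. ~(<>[]~a -> ~a), u
2. <>[]~a, u
3. a, u
4. []~a, v
5. ~a, v
Accessibility: uRu, uRv, vRv
The negation has an open branch (countermodel exists).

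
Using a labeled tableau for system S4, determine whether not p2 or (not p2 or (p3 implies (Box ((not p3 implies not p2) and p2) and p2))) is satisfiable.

Yes, satisfiable

1. not p2 or (not p2 or (p3 implies (Box ((not p3 implies not p2) and p2) and p2))), w0
2. not p2 or (p3 implies (Box ((not p3 implies not p2) and p2) and p2)), w0
3. p3 implies (Box ((not p3 implies not p2) and p2) and p2), w0
4. Box ((not p3 implies not p2) and p2) and p2, w0
5. Box ((not p3 implies not p2) and p2), w0
6. p2, w0
7. (not p3 implies not p2) and p2, w0
8. not p3 implies not p2, w0
9. p3, w0
Accessibility: w0Rw0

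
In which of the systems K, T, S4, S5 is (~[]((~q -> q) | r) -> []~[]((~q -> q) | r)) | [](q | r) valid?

S5

S5-tableau for the negation ~((~[]((~q -> q) | r) -> []~[]((~q -> q) | r)) | [](q | r)):
1. ~((~[]((~q -> q) | r) -> []~[]((~q -> q) | r)) | [](q | r)), u
2. ~(~[]((~q -> q) | r) -> []~[]((~q -> q) | r)), u   [~|-rule on 1]
3. ~[](q | r), u   [~|-rule on 1]
4. ~[]((~q -> q) | r), u   [~->-rule on 2]
5. ~[]~[]((~q -> q) | r), u   [~->-rule on 2]
6. ~(q | r), v   [~[]-rule on 3: fresh world v, uRv]
7. ~q, v   [~|-rule on 6]
8. ~r, v   [~|-rule on 6]
9. ~((~q -> q) | r), w   [~[]-rule on 4: fresh world w, uRw]
10. ~(~q -> q), w   [~|-rule on 9]
11. ~r, w   [~|-rule on 9]
12. ~q, w   [~->-rule on 10]
13. []((~q -> q) | r), x   [~[]-rule on 5: fresh world x, uRx]
14. (~q -> q) | r, u   [[]-rule on 13 via xRu]
15. (~q -> q) | r, v   [[]-rule on 13 via xRv]
16. (~q -> q) | r, w   [[]-rule on 13 via xRw]
17. (~q -> q) | r, x   [[]-rule on 13 via xRx]
18. ~q -> q, u   [|-rule on 14 (branches; this branch)]
19. ~q -> q, v   [|-rule on 15 (branches; this branch)]
20. ~q -> q, w   [|-rule on 16 (branches; this branch)]
21. r, x   [|-rule on 17 (branches; this branch)]
22. q, u   [->-rule on 18 (branches; this branch)]
23. q, v   [->-rule on 19 (branches; this branch)]
Accessibility: uRu, uRv, uRw, uRx, vRu, vRv, vRw, vRx, wRu, wRv, wRw, wRx, xRu, xRv, xRw, xRx
Branch closes: q and ~q both at v.
Every branch closes (one shown): valid in S5.
S4-tableau for the negation ~((~[]((~q -> q) | r) -> []~[]((~q -> q) | r)) | [](q | r)):
1. ~((~[]((~q -> q) | r) -> []~[]((~q -> q) | r)) | [](q | r)), u
2. ~(~[]((~q -> q) | r) -> []~[]((~q -> q) | r)), u   [~|-rule on 1]
3. ~[](q | r), u   [~|-rule on 1]
4. ~[]((~q -> q) | r), u   [~->-rule on 2]
5. ~[]~[]((~q -> q) | r), u   [~->-rule on 2]
6. ~(q | r), v   [~[]-rule on 3: fresh world v, uRv]
7. ~q, v   [~|-rule on 6]
8. ~r, v   [~|-rule on 6]
9. ~((~q -> q) | r), w   [~[]-rule on 4: fresh world w, uRw]
10. ~(~q -> q), w   [~|-rule on 9]
11. ~r, w   [~|-rule on 9]
12. ~q, w   [~->-rule on 10]
13. []((~q -> q) | r), x   [~[]-rule on 5: fresh world x, uRx]
14. (~q -> q) | r, x   [[]-rule on 13 via xRx]
15. r, x   [|-rule on 14 (branches; this branch)]
Accessibility: uRu, uRv, uRw, uRx, vRv, wRw, xRx
Complete open branch: countermodel on an S4-frame, so not valid in S4, nor in K, T (the same frame is also a K-frame and a T-frame).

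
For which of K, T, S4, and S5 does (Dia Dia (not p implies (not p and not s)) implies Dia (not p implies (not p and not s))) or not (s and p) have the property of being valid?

T, S4, S5

T-tableau for the negation not ((Dia Dia (not p implies (not p and not s)) implies Dia (not p implies (not p and not s))) or not (s and p)):
1. not ((Dia Dia (not p implies (not p and not s)) implies Dia (not p implies (not p and not s))) or not (s and p)), w0
2. not (Dia Dia (not p implies (not p and not s)) implies Dia (not p implies (not p and not s))), w0
3. s and p, w0
4. Dia Dia (not p implies (not p and not s)), w0
5. not Dia (not p implies (not p and not s)), w0
6. s, w0
7. p, w0
8. not (not p implies (not p and not s)), w0
9. not p, w0
10. not (not p and not s), w0
Accessibility: w0Rw0
Branch closes: p and not p both at w0.
Every branch closes (one shown): valid in T, hence also in S4, S5 (every theorem of T is a theorem of S4 and S5).
K-tableau for the negation not ((Dia Dia (not p implies (not p and not s)) implies Dia (not p implies (not p and not s))) or not (s and p)):
1. not ((Dia Dia (not p implies (not p and not s)) implies Dia (not p implies (not p and not s))) or not (s and p)), w0
2. not (Dia Dia (not p implies (not p and not s)) implies Dia (not p implies (not p and not s))), w0
3. s and p, w0
4. Dia Dia (not p implies (not p and not s)), w0
5. not Dia (not p implies (not p and not s)), w0
6. s, w0
7. p, w0
8. Dia (not p implies (not p and not s)), w1
9. not (not p implies (not p and not s)), w1
10. not p, w1
11. not (not p and not s), w1
12. s, w1
13. not p implies (not p and not s), w2
14. not p and not s, w2
15. not p, w2
16. not s, w2
Accessibility: w0Rw1, w1Rw2
Complete open branch: countermodel on a K-frame, so not valid in K.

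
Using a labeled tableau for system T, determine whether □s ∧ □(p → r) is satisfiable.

1. □s ∧ □(p → r), w0
2. □s, w0
3. □(p → r), w0
4. s, w0
5. p → r, w0
6. r, w0
Accessibility: w0Rw0

Yes, satisfiable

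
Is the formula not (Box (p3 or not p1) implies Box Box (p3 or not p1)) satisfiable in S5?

No, unsatisfiable

1. not (Box (p3 or not p1) implies Box Box (p3 or not p1)), u
2. Box (p3 or not p1), u
3. not Box Box (p3 or not p1), u
4. p3 or not p1, u
5. not p1, u
6. not Box (p3 or not p1), v
7. p3 or not p1, v
8. not p1, v
9. not (p3 or not p1), w
10. not p3, w
11. p1, w
12. p3 or not p1, w
13. not p1, w
Accessibility: uRu, uRv, uRw, vRu, vRv, vRw, wRu, wRv, wRw
Branch closes: p1 and not p1 both at w.
Every branch closes; the branch above is one of them.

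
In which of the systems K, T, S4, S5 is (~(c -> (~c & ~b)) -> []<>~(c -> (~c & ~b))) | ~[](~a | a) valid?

S4-tableau for the negation ~((~(c -> (~c & ~b)) -> []<>~(c -> (~c & ~b))) | ~[](~a | a)):
1. ~((~(c -> (~c & ~b)) -> []<>~(c -> (~c & ~b))) | ~[](~a | a)), w0
2. ~(~(c -> (~c & ~b)) -> []<>~(c -> (~c & ~b))), w0   [~|-rule on 1]
3. [](~a | a), w0   [~|-rule on 1]
4. ~(c -> (~c & ~b)), w0   [~->-rule on 2]
5. ~[]<>~(c -> (~c & ~b)), w0   [~->-rule on 2]
6. c, w0   [~->-rule on 4]
7. ~(~c & ~b), w0   [~->-rule on 4]
8. ~a | a, w0   [[]-rule on 3 via w0Rw0]
9. b, w0   [~&-rule on 7 (branches; this branch)]
10. a, w0   [|-rule on 8 (branches; this branch)]
11. ~<>~(c -> (~c & ~b)), w1   [~[]-rule on 5: fresh world w1, w0Rw1]
12. ~a | a, w1   [[]-rule on 3 via w0Rw1]
13. c -> (~c & ~b), w1   [~<>-rule on 11 via w1Rw1]
14. a, w1   [|-rule on 12 (branches; this branch)]
15. ~c & ~b, w1   [->-rule on 13 (branches; this branch)]
16. ~c, w1   [&-rule on 15]
17. ~b, w1   [&-rule on 15]
Accessibility: w0Rw0, w0Rw1, w1Rw1
Complete open branch: countermodel on an S4-frame, so not valid in S4, nor in K, T (the same frame is also a K-frame and a T-frame).
S5-tableau for the negation ~((~(c -> (~c & ~b)) -> []<>~(c -> (~c & ~b))) | ~[](~a | a)):
1. ~((~(c -> (~c & ~b)) -> []<>~(c -> (~c & ~b))) | ~[](~a | a)), w0
2. ~(~(c -> (~c & ~b)) -> []<>~(c -> (~c & ~b))), w0   [~|-rule on 1]
3. [](~a | a), w0   [~|-rule on 1]
4. ~(c -> (~c & ~b)), w0   [~->-rule on 2]
5. ~[]<>~(c -> (~c & ~b)), w0   [~->-rule on 2]
6. c, w0   [~->-rule on 4]
7. ~(~c & ~b), w0   [~->-rule on 4]
8. ~a | a, w0   [[]-rule on 3 via w0Rw0]
9. b, w0   [~&-rule on 7 (branches; this branch)]
10. a, w0   [|-rule on 8 (branches; this branch)]
11. ~<>~(c -> (~c & ~b)), w1   [~[]-rule on 5: fresh world w1, w0Rw1]
12. ~a | a, w1   [[]-rule on 3 via w0Rw1]
13. c -> (~c & ~b), w0   [~<>-rule on 11 via w1Rw0]
14. c -> (~c & ~b), w1   [~<>-rule on 11 via w1Rw1]
15. a, w1   [|-rule on 12 (branches; this branch)]
16. ~c & ~b, w0   [->-rule on 13 (branches; this branch)]
17. ~c, w0   [&-rule on 16]
18. ~b, w0   [&-rule on 16]
Accessibility: w0Rw0, w0Rw1, w1Rw0, w1Rw1
Branch closes: c and ~c both at w0.
Every branch closes (one shown): valid in S5.

S5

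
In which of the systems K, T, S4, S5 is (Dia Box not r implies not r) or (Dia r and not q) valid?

S5-tableau for the negation not ((Dia Box not r implies not r) or (Dia r and not q)):
1. not ((Dia Box not r implies not r) or (Dia r and not q)), u
2. not (Dia Box not r implies not r), u
3. not (Dia r and not q), u
4. Dia Box not r, u
5. r, u
6. q, u
7. Box not r, v
8. not r, u
Accessibility: uRu, uRv, vRu, vRv
Branch closes: r and not r both at u.
Every branch closes (one shown): valid in S5.
S4-tableau for the negation not ((Dia Box not r implies not r) or (Dia r and not q)):
1. not ((Dia Box not r implies not r) or (Dia r and not q)), u
2. not (Dia Box not r implies not r), u
3. not (Dia r and not q), u
4. Dia Box not r, u
5. r, u
6. q, u
7. Box not r, v
8. not r, v
Accessibility: uRu, uRv, vRv
Complete open branch: countermodel on an S4-frame, so not valid in S4, nor in K, T (the same frame is also a K-frame and a T-frame).

S5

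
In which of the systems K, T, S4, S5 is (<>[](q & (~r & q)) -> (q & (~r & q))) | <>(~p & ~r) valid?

S5-tableau for the negation ~((<>[](q & (~r & q)) -> (q & (~r & q))) | <>(~p & ~r)):
1. ~((<>[](q & (~r & q)) -> (q & (~r & q))) | <>(~p & ~r)), w0
2. ~(<>[](q & (~r & q)) -> (q & (~r & q))), w0
3. ~<>(~p & ~r), w0
4. <>[](q & (~r & q)), w0
5. ~(q & (~r & q)), w0
6. ~(~p & ~r), w0
7. ~(~r & q), w0
8. r, w0
9. [](q & (~r & q)), w1
10. ~(~p & ~r), w1
11. q & (~r & q), w0
12. q, w0
13. ~r & q, w0
14. ~r, w0
Accessibility: w0Rw0, w0Rw1, w1Rw0, w1Rw1
Branch closes: r and ~r both at w0.
Every branch closes (one shown): valid in S5.
S4-tableau for the negation ~((<>[](q & (~r & q)) -> (q & (~r & q))) | <>(~p & ~r)):
1. ~((<>[](q & (~r & q)) -> (q & (~r & q))) | <>(~p & ~r)), w0
2. ~(<>[](q & (~r & q)) -> (q & (~r & q))), w0
3. ~<>(~p & ~r), w0
4. <>[](q & (~r & q)), w0
5. ~(q & (~r & q)), w0
6. ~(~p & ~r), w0
7. ~(~r & q), w0
8. r, w0
9. ~q, w0
10. [](q & (~r & q)), w1
11. ~(~p & ~r), w1
12. q & (~r & q), w1
13. q, w1
14. ~r & q, w1
15. ~r, w1
16. p, w1
Accessibility: w0Rw0, w0Rw1, w1Rw1
Complete open branch: countermodel on an S4-frame, so not valid in S4, nor in K, T (the same frame is also a K-frame and a T-frame).

S5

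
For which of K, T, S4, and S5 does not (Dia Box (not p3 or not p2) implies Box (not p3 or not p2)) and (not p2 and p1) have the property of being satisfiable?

S4-tableau for the formula:
1. not (Dia Box (not p3 or not p2) implies Box (not p3 or not p2)) and (not p2 and p1), w0
2. not (Dia Box (not p3 or not p2) implies Box (not p3 or not p2)), w0   [and-rule on 1]
3. not p2 and p1, w0   [and-rule on 1]
4. Dia Box (not p3 or not p2), w0   [neg-implies-rule on 2]
5. not Box (not p3 or not p2), w0   [neg-implies-rule on 2]
6. not p2, w0   [and-rule on 3]
7. p1, w0   [and-rule on 3]
8. Box (not p3 or not p2), w1   [Dia-rule on 4: fresh world w1, w0Rw1]
9. not p3 or not p2, w1   [Box-rule on 8 via w1Rw1]
10. not p2, w1   [or-rule on 9 (branches; this branch)]
11. not (not p3 or not p2), w2   [neg-Box-rule on 5: fresh world w2, w0Rw2]
12. p3, w2   [neg-or-rule on 11]
13. p2, w2   [neg-or-rule on 11]
Accessibility: w0Rw0, w0Rw1, w0Rw2, w1Rw1, w2Rw2
Complete open branch: satisfiable in S4, hence also in K, T (this S4-model is also a K-model and a T-model).
S5-tableau for the formula:
1. not (Dia Box (not p3 or not p2) implies Box (not p3 or not p2)) and (not p2 and p1), w0
2. not (Dia Box (not p3 or not p2) implies Box (not p3 or not p2)), w0   [and-rule on 1]
3. not p2 and p1, w0   [and-rule on 1]
4. Dia Box (not p3 or not p2), w0   [neg-implies-rule on 2]
5. not Box (not p3 or not p2), w0   [neg-implies-rule on 2]
6. not p2, w0   [and-rule on 3]
7. p1, w0   [and-rule on 3]
8. Box (not p3 or not p2), w1   [Dia-rule on 4: fresh world w1, w0Rw1]
9. not p3 or not p2, w0   [Box-rule on 8 via w1Rw0]
10. not p3 or not p2, w1   [Box-rule on 8 via w1Rw1]
11. not p2, w1   [or-rule on 10 (branches; this branch)]
12. not (not p3 or not p2), w2   [neg-Box-rule on 5: fresh world w2, w0Rw2]
13. p3, w2   [neg-or-rule on 12]
14. p2, w2   [neg-or-rule on 12]
15. not p3 or not p2, w2   [Box-rule on 8 via w1Rw2]
16. not p2, w2   [or-rule on 15 (branches; this branch)]
Accessibility: w0Rw0, w0Rw1, w0Rw2, w1Rw0, w1Rw1, w1Rw2, w2Rw0, w2Rw1, w2Rw2
Branch closes: p2 and not p2 both at w2.
Every branch closes (one shown): unsatisfiable in S5.

K, T, S4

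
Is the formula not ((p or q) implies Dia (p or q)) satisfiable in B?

1. not ((p or q) implies Dia (p or q)), u
2. p or q, u   [neg-implies-rule on 1]
3. not Dia (p or q), u   [neg-implies-rule on 1]
4. not (p or q), u   [neg-Dia-rule on 3 via uRu]
5. not p, u   [neg-or-rule on 4]
6. not q, u   [neg-or-rule on 4]
7. q, u   [or-rule on 2 (branches; this branch)]
Accessibility: uRu
Branch closes: q and not q both at u.
Every branch closes; the branch above is one of them.

Unsatisfiable (every branch closes)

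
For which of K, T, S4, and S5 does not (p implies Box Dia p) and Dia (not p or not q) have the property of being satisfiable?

S5-tableau for the formula:
1. not (p implies Box Dia p) and Dia (not p or not q), w0
2. not (p implies Box Dia p), w0   [and-rule on 1]
3. Dia (not p or not q), w0   [and-rule on 1]
4. p, w0   [neg-implies-rule on 2]
5. not Box Dia p, w0   [neg-implies-rule on 2]
6. not p or not q, w1   [Dia-rule on 3: fresh world w1, w0Rw1]
7. not q, w1   [or-rule on 6 (branches; this branch)]
8. not Dia p, w2   [neg-Box-rule on 5: fresh world w2, w0Rw2]
9. not p, w0   [neg-Dia-rule on 8 via w2Rw0]
Accessibility: w0Rw0, w0Rw1, w0Rw2, w1Rw0, w1Rw1, w1Rw2, w2Rw0, w2Rw1, w2Rw2
Branch closes: p and not p both at w0.
Every branch closes (one shown): unsatisfiable in S5.
S4-tableau for the formula:
1. not (p implies Box Dia p) and Dia (not p or not q), w0
2. not (p implies Box Dia p), w0   [and-rule on 1]
3. Dia (not p or not q), w0   [and-rule on 1]
4. p, w0   [neg-implies-rule on 2]
5. not Box Dia p, w0   [neg-implies-rule on 2]
6. not p or not q, w1   [Dia-rule on 3: fresh world w1, w0Rw1]
7. not q, w1   [or-rule on 6 (branches; this branch)]
8. not Dia p, w2   [neg-Box-rule on 5: fresh world w2, w0Rw2]
9. not p, w2   [neg-Dia-rule on 8 via w2Rw2]
Accessibility: w0Rw0, w0Rw1, w0Rw2, w1Rw1, w2Rw2
Complete open branch: satisfiable in S4, hence also in K, T (this S4-model is also a K-model and a T-model).

K, T, S4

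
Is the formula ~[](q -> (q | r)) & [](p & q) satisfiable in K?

1. ~[](q -> (q | r)) & [](p & q), w0
2. ~[](q -> (q | r)), w0   [&-rule on 1]
3. [](p & q), w0   [&-rule on 1]
4. ~(q -> (q | r)), w1   [~[]-rule on 2: fresh world w1, w0Rw1]
5. q, w1   [~->-rule on 4]
6. ~(q | r), w1   [~->-rule on 4]
7. ~q, w1   [~|-rule on 6]
8. ~r, w1   [~|-rule on 6]
Accessibility: w0Rw1
Branch closes: q and ~q both at w1.
All branches of the tableau close; one closing branch shown above.

Unsatisfiable (every branch closes)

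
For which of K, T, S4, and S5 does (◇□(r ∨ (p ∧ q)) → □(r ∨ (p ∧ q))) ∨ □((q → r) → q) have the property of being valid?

S5-tableau for the negation ¬((◇□(r ∨ (p ∧ q)) → □(r ∨ (p ∧ q))) ∨ □((q → r) → q)):
1. ¬((◇□(r ∨ (p ∧ q)) → □(r ∨ (p ∧ q))) ∨ □((q → r) → q)), w0
2. ¬(◇□(r ∨ (p ∧ q)) → □(r ∨ (p ∧ q))), w0   [¬∨-rule on 1]
3. ¬□((q → r) → q), w0   [¬∨-rule on 1]
4. ◇□(r ∨ (p ∧ q)), w0   [¬→-rule on 2]
5. ¬□(r ∨ (p ∧ q)), w0   [¬→-rule on 2]
6. ¬((q → r) → q), w1   [¬□-rule on 3: fresh world w1, w0Rw1]
7. q → r, w1   [¬→-rule on 6]
8. ¬q, w1   [¬→-rule on 6]
9. r, w1   [→-rule on 7 (branches; this branch)]
10. □(r ∨ (p ∧ q)), w2   [◇-rule on 4: fresh world w2, w0Rw2]
11. r ∨ (p ∧ q), w0   [□-rule on 10 via w2Rw0]
12. r ∨ (p ∧ q), w1   [□-rule on 10 via w2Rw1]
13. r ∨ (p ∧ q), w2   [□-rule on 10 via w2Rw2]
14. p ∧ q, w0   [∨-rule on 11 (branches; this branch)]
15. p, w0   [∧-rule on 14]
16. q, w0   [∧-rule on 14]
17. p ∧ q, w2   [∨-rule on 13 (branches; this branch)]
18. p, w2   [∧-rule on 17]
19. q, w2   [∧-rule on 17]
20. ¬(r ∨ (p ∧ q)), w3   [¬□-rule on 5: fresh world w3, w0Rw3]
21. ¬r, w3   [¬∨-rule on 20]
22. ¬(p ∧ q), w3   [¬∨-rule on 20]
23. r ∨ (p ∧ q), w3   [□-rule on 10 via w2Rw3]
24. ¬q, w3   [¬∧-rule on 22 (branches; this branch)]
25. p ∧ q, w3   [∨-rule on 23 (branches; this branch)]
26. p, w3   [∧-rule on 25]
27. q, w3   [∧-rule on 25]
Accessibility: w0Rw0, w0Rw1, w0Rw2, w0Rw3, w1Rw0, w1Rw1, w1Rw2, w1Rw3, w2Rw0, w2Rw1, w2Rw2, w2Rw3, w3Rw0, w3Rw1, w3Rw2, w3Rw3
Branch closes: q and ¬q both at w3.
Every branch closes (one shown): valid in S5.
S4-tableau for the negation ¬((◇□(r ∨ (p ∧ q)) → □(r ∨ (p ∧ q))) ∨ □((q → r) → q)):
1. ¬((◇□(r ∨ (p ∧ q)) → □(r ∨ (p ∧ q))) ∨ □((q → r) → q)), w0
2. ¬(◇□(r ∨ (p ∧ q)) → □(r ∨ (p ∧ q))), w0   [¬∨-rule on 1]
3. ¬□((q → r) → q), w0   [¬∨-rule on 1]
4. ◇□(r ∨ (p ∧ q)), w0   [¬→-rule on 2]
5. ¬□(r ∨ (p ∧ q)), w0   [¬→-rule on 2]
6. ¬((q → r) → q), w1   [¬□-rule on 3: fresh world w1, w0Rw1]
7. q → r, w1   [¬→-rule on 6]
8. ¬q, w1   [¬→-rule on 6]
9. r, w1   [→-rule on 7 (branches; this branch)]
10. □(r ∨ (p ∧ q)), w2   [◇-rule on 4: fresh world w2, w0Rw2]
11. r ∨ (p ∧ q), w2   [□-rule on 10 via w2Rw2]
12. p ∧ q, w2   [∨-rule on 11 (branches; this branch)]
13. p, w2   [∧-rule on 12]
14. q, w2   [∧-rule on 12]
15. ¬(r ∨ (p ∧ q)), w3   [¬□-rule on 5: fresh world w3, w0Rw3]
16. ¬r, w3   [¬∨-rule on 15]
17. ¬(p ∧ q), w3   [¬∨-rule on 15]
18. ¬q, w3   [¬∧-rule on 17 (branches; this branch)]
Accessibility: w0Rw0, w0Rw1, w0Rw2, w0Rw3, w1Rw1, w2Rw2, w3Rw3
Complete open branch: countermodel on an S4-frame, so not valid in S4, nor in K, T (the same frame is also a K-frame and a T-frame).

S5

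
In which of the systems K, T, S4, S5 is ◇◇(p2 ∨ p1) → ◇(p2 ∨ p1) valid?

S4, S5

T-tableau for the negation ¬(◇◇(p2 ∨ p1) → ◇(p2 ∨ p1)):
1. ¬(◇◇(p2 ∨ p1) → ◇(p2 ∨ p1)), w0
2. ◇◇(p2 ∨ p1), w0
3. ¬◇(p2 ∨ p1), w0
4. ¬(p2 ∨ p1), w0
5. ¬p2, w0
6. ¬p1, w0
7. ◇(p2 ∨ p1), w1
8. ¬(p2 ∨ p1), w1
9. ¬p2, w1
10. ¬p1, w1
11. p2 ∨ p1, w2
12. p1, w2
Accessibility: w0Rw0, w0Rw1, w1Rw1, w1Rw2, w2Rw2
Complete open branch: countermodel on a T-frame, so not valid in T, nor in K (the same frame is also a K-frame).
S4-tableau for the negation ¬(◇◇(p2 ∨ p1) → ◇(p2 ∨ p1)):
1. ¬(◇◇(p2 ∨ p1) → ◇(p2 ∨ p1)), w0
2. ◇◇(p2 ∨ p1), w0
3. ¬◇(p2 ∨ p1), w0
4. ¬(p2 ∨ p1), w0
5. ¬p2, w0
6. ¬p1, w0
7. ◇(p2 ∨ p1), w1
8. ¬(p2 ∨ p1), w1
9. ¬p2, w1
10. ¬p1, w1
11. p2 ∨ p1, w2
12. ¬(p2 ∨ p1), w2
13. ¬p2, w2
14. ¬p1, w2
15. p1, w2
Accessibility: w0Rw0, w0Rw1, w0Rw2, w1Rw1, w1Rw2, w2Rw2
Branch closes: p1 and ¬p1 both at w2.
Every branch closes (one shown): valid in S4, hence also in S5 (every theorem of S4 is a theorem of S5).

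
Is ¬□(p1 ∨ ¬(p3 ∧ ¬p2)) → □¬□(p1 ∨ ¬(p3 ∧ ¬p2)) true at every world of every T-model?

Invalid (countermodel exists)

Tableau for the negation ¬(¬□(p1 ∨ ¬(p3 ∧ ¬p2)) → □¬□(p1 ∨ ¬(p3 ∧ ¬p2))):
1. ¬(¬□(p1 ∨ ¬(p3 ∧ ¬p2)) → □¬□(p1 ∨ ¬(p3 ∧ ¬p2))), 0
2. ¬□(p1 ∨ ¬(p3 ∧ ¬p2)), 0
3. ¬□¬□(p1 ∨ ¬(p3 ∧ ¬p2)), 0
4. ¬(p1 ∨ ¬(p3 ∧ ¬p2)), 1
5. ¬p1, 1
6. p3 ∧ ¬p2, 1
7. p3, 1
8. ¬p2, 1
9. □(p1 ∨ ¬(p3 ∧ ¬p2)), 2
10. p1 ∨ ¬(p3 ∧ ¬p2), 2
11. ¬(p3 ∧ ¬p2), 2
12. p2, 2
Accessibility: 0R0, 0R1, 0R2, 1R1, 2R2
The negation has an open branch (countermodel exists).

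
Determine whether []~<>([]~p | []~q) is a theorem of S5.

No, not valid

Tableau for the negation ~[]~<>([]~p | []~q):
1. ~[]~<>([]~p | []~q), w0
2. <>([]~p | []~q), w1
3. []~p | []~q, w2
4. []~q, w2
5. ~q, w0
6. ~q, w1
7. ~q, w2
Accessibility: w0Rw0, w0Rw1, w0Rw2, w1Rw0, w1Rw1, w1Rw2, w2Rw0, w2Rw1, w2Rw2
The negation has an open branch (countermodel exists).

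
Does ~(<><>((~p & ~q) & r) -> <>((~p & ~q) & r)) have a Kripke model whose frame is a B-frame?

1. ~(<><>((~p & ~q) & r) -> <>((~p & ~q) & r)), u
2. <><>((~p & ~q) & r), u   [~->-rule on 1]
3. ~<>((~p & ~q) & r), u   [~->-rule on 1]
4. ~((~p & ~q) & r), u   [~<>-rule on 3 via uRu]
5. ~r, u   [~&-rule on 4 (branches; this branch)]
6. <>((~p & ~q) & r), v   [<>-rule on 2: fresh world v, uRv]
7. ~((~p & ~q) & r), v   [~<>-rule on 3 via uRv]
8. ~r, v   [~&-rule on 7 (branches; this branch)]
9. (~p & ~q) & r, w   [<>-rule on 6: fresh world w, vRw]
10. ~p & ~q, w   [&-rule on 9]
11. r, w   [&-rule on 9]
12. ~p, w   [&-rule on 10]
13. ~q, w   [&-rule on 10]
Accessibility: uRu, uRv, vRu, vRv, vRw, wRv, wRw

Yes, satisfiable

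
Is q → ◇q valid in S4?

Yes, valid

Tableau for the negation ¬(q → ◇q):
1. ¬(q → ◇q), 0
2. q, 0   [¬→-rule on 1]
3. ¬◇q, 0   [¬→-rule on 1]
4. ¬q, 0   [¬◇-rule on 3 via 0R0]
Accessibility: 0R0
Branch closes: q and ¬q both at 0.
Every branch of the negation's tableau closes; the branch above is one of them.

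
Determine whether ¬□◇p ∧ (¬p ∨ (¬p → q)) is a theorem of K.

Invalid (countermodel exists)

Tableau for the negation ¬(¬□◇p ∧ (¬p ∨ (¬p → q))):
1. ¬(¬□◇p ∧ (¬p ∨ (¬p → q))), 0
2. □◇p, 0
The negation has an open branch (countermodel exists).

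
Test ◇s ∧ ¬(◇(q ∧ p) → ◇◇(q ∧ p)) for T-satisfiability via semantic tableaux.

1. ◇s ∧ ¬(◇(q ∧ p) → ◇◇(q ∧ p)), 0
2. ◇s, 0   [∧-rule on 1]
3. ¬(◇(q ∧ p) → ◇◇(q ∧ p)), 0   [∧-rule on 1]
4. ◇(q ∧ p), 0   [¬→-rule on 3]
5. ¬◇◇(q ∧ p), 0   [¬→-rule on 3]
6. ¬◇(q ∧ p), 0   [¬◇-rule on 5 via 0R0]
7. ¬(q ∧ p), 0   [¬◇-rule on 6 via 0R0]
8. ¬p, 0   [¬∧-rule on 7 (branches; this branch)]
9. s, 1   [◇-rule on 2: fresh world 1, 0R1]
10. ¬◇(q ∧ p), 1   [¬◇-rule on 5 via 0R1]
11. ¬(q ∧ p), 1   [¬◇-rule on 6 via 0R1]
12. ¬p, 1   [¬∧-rule on 11 (branches; this branch)]
13. q ∧ p, 2   [◇-rule on 4: fresh world 2, 0R2]
14. q, 2   [∧-rule on 13]
15. p, 2   [∧-rule on 13]
16. ¬◇(q ∧ p), 2   [¬◇-rule on 5 via 0R2]
17. ¬(q ∧ p), 2   [¬◇-rule on 6 via 0R2]
18. ¬p, 2   [¬∧-rule on 17 (branches; this branch)]
Accessibility: 0R0, 0R1, 0R2, 1R1, 2R2
Branch closes: p and ¬p both at 2.
All branches of the tableau close; one closing branch shown above.

Unsatisfiable (every branch closes)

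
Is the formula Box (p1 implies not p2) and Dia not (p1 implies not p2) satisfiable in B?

1. Box (p1 implies not p2) and Dia not (p1 implies not p2), 0
2. Box (p1 implies not p2), 0   [and-rule on 1]
3. Dia not (p1 implies not p2), 0   [and-rule on 1]
4. p1 implies not p2, 0   [Box-rule on 2 via 0R0]
5. not p2, 0   [implies-rule on 4 (branches; this branch)]
6. not (p1 implies not p2), 1   [Dia-rule on 3: fresh world 1, 0R1]
7. p1, 1   [neg-implies-rule on 6]
8. p2, 1   [neg-implies-rule on 6]
9. p1 implies not p2, 1   [Box-rule on 2 via 0R1]
10. not p2, 1   [implies-rule on 9 (branches; this branch)]
Accessibility: 0R0, 0R1, 1R0, 1R1
Branch closes: p2 and not p2 both at 1.
Every branch closes; the branch above is one of them.

Unsatisfiable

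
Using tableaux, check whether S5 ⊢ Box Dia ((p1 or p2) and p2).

Invalid (countermodel exists)

Tableau for the negation not Box Dia ((p1 or p2) and p2):
1. not Box Dia ((p1 or p2) and p2), 0
2. not Dia ((p1 or p2) and p2), 1
3. not ((p1 or p2) and p2), 0
4. not ((p1 or p2) and p2), 1
5. not p2, 0
6. not p2, 1
Accessibility: 0R0, 0R1, 1R0, 1R1
The negation has an open branch (countermodel exists).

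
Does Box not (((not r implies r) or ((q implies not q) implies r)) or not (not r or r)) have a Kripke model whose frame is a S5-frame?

Satisfiable (open branch found)

1. Box not (((not r implies r) or ((q implies not q) implies r)) or not (not r or r)), u
2. not (((not r implies r) or ((q implies not q) implies r)) or not (not r or r)), u   [Box-rule on 1 via uRu]
3. not ((not r implies r) or ((q implies not q) implies r)), u   [neg-or-rule on 2]
4. not r or r, u   [neg-or-rule on 2]
5. not (not r implies r), u   [neg-or-rule on 3]
6. not ((q implies not q) implies r), u   [neg-or-rule on 3]
7. not r, u   [neg-implies-rule on 5]
8. q implies not q, u   [neg-implies-rule on 6]
9. not q, u   [implies-rule on 8 (branches; this branch)]
Accessibility: uRu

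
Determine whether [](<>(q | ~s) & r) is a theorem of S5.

No, not valid

Tableau for the negation ~[](<>(q | ~s) & r):
1. ~[](<>(q | ~s) & r), u
2. ~(<>(q | ~s) & r), v
3. ~r, v
Accessibility: uRu, uRv, vRu, vRv
The negation has an open branch (countermodel exists).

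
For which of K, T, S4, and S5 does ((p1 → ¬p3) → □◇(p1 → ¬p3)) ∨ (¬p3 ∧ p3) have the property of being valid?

S5-tableau for the negation ¬(((p1 → ¬p3) → □◇(p1 → ¬p3)) ∨ (¬p3 ∧ p3)):
1. ¬(((p1 → ¬p3) → □◇(p1 → ¬p3)) ∨ (¬p3 ∧ p3)), u
2. ¬((p1 → ¬p3) → □◇(p1 → ¬p3)), u   [¬∨-rule on 1]
3. ¬(¬p3 ∧ p3), u   [¬∨-rule on 1]
4. p1 → ¬p3, u   [¬→-rule on 2]
5. ¬□◇(p1 → ¬p3), u   [¬→-rule on 2]
6. ¬p3, u   [¬∧-rule on 3 (branches; this branch)]
7. ¬◇(p1 → ¬p3), v   [¬□-rule on 5: fresh world v, uRv]
8. ¬(p1 → ¬p3), u   [¬◇-rule on 7 via vRu]
9. p1, u   [¬→-rule on 8]
10. p3, u   [¬→-rule on 8]
Accessibility: uRu, uRv, vRu, vRv
Branch closes: p3 and ¬p3 both at u.
Every branch closes (one shown): valid in S5.
S4-tableau for the negation ¬(((p1 → ¬p3) → □◇(p1 → ¬p3)) ∨ (¬p3 ∧ p3)):
1. ¬(((p1 → ¬p3) → □◇(p1 → ¬p3)) ∨ (¬p3 ∧ p3)), u
2. ¬((p1 → ¬p3) → □◇(p1 → ¬p3)), u   [¬∨-rule on 1]
3. ¬(¬p3 ∧ p3), u   [¬∨-rule on 1]
4. p1 → ¬p3, u   [¬→-rule on 2]
5. ¬□◇(p1 → ¬p3), u   [¬→-rule on 2]
6. ¬p3, u   [¬∧-rule on 3 (branches; this branch)]
7. ¬◇(p1 → ¬p3), v   [¬□-rule on 5: fresh world v, uRv]
8. ¬(p1 → ¬p3), v   [¬◇-rule on 7 via vRv]
9. p1, v   [¬→-rule on 8]
10. p3, v   [¬→-rule on 8]
Accessibility: uRu, uRv, vRv
Complete open branch: countermodel on an S4-frame, so not valid in S4, nor in K, T (the same frame is also a K-frame and a T-frame).

S5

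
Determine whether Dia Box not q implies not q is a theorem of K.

Tableau for the negation not (Dia Box not q implies not q):
1. not (Dia Box not q implies not q), u
2. Dia Box not q, u
3. q, u
4. Box not q, v
Accessibility: uRv
The negation has an open branch (countermodel exists).

Invalid (countermodel exists)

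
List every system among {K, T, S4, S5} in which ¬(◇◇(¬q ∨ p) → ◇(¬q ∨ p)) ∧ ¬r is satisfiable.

T-tableau for the formula:
1. ¬(◇◇(¬q ∨ p) → ◇(¬q ∨ p)) ∧ ¬r, w0
2. ¬(◇◇(¬q ∨ p) → ◇(¬q ∨ p)), w0
3. ¬r, w0
4. ◇◇(¬q ∨ p), w0
5. ¬◇(¬q ∨ p), w0
6. ¬(¬q ∨ p), w0
7. q, w0
8. ¬p, w0
9. ◇(¬q ∨ p), w1
10. ¬(¬q ∨ p), w1
11. q, w1
12. ¬p, w1
13. ¬q ∨ p, w2
14. p, w2
Accessibility: w0Rw0, w0Rw1, w1Rw1, w1Rw2, w2Rw2
Complete open branch: satisfiable in T, hence also in K (this T-model is also a K-model).
S4-tableau for the formula:
1. ¬(◇◇(¬q ∨ p) → ◇(¬q ∨ p)) ∧ ¬r, w0
2. ¬(◇◇(¬q ∨ p) → ◇(¬q ∨ p)), w0
3. ¬r, w0
4. ◇◇(¬q ∨ p), w0
5. ¬◇(¬q ∨ p), w0
6. ¬(¬q ∨ p), w0
7. q, w0
8. ¬p, w0
9. ◇(¬q ∨ p), w1
10. ¬(¬q ∨ p), w1
11. q, w1
12. ¬p, w1
13. ¬q ∨ p, w2
14. ¬(¬q ∨ p), w2
15. q, w2
16. ¬p, w2
17. p, w2
Accessibility: w0Rw0, w0Rw1, w0Rw2, w1Rw1, w1Rw2, w2Rw2
Branch closes: p and ¬p both at w2.
Every branch closes (one shown): unsatisfiable in S4, hence also in S5 (every S5-frame is an S4-frame).

K, T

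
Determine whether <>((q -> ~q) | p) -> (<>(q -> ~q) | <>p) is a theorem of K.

Tableau for the negation ~(<>((q -> ~q) | p) -> (<>(q -> ~q) | <>p)):
1. ~(<>((q -> ~q) | p) -> (<>(q -> ~q) | <>p)), 0
2. <>((q -> ~q) | p), 0
3. ~(<>(q -> ~q) | <>p), 0
4. ~<>(q -> ~q), 0
5. ~<>p, 0
6. (q -> ~q) | p, 1
7. ~(q -> ~q), 1
8. q, 1
9. ~p, 1
10. q -> ~q, 1
11. ~q, 1
Accessibility: 0R1
Branch closes: q and ~q both at 1.
All branches of the negation close; one closing branch shown above.

Valid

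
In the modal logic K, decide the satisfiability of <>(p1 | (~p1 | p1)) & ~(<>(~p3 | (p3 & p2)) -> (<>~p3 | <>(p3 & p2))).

1. <>(p1 | (~p1 | p1)) & ~(<>(~p3 | (p3 & p2)) -> (<>~p3 | <>(p3 & p2))), 0
2. <>(p1 | (~p1 | p1)), 0
3. ~(<>(~p3 | (p3 & p2)) -> (<>~p3 | <>(p3 & p2))), 0
4. <>(~p3 | (p3 & p2)), 0
5. ~(<>~p3 | <>(p3 & p2)), 0
6. ~<>~p3, 0
7. ~<>(p3 & p2), 0
8. p1 | (~p1 | p1), 1
9. p3, 1
10. ~(p3 & p2), 1
11. ~p1 | p1, 1
12. ~p2, 1
13. p1, 1
14. ~p3 | (p3 & p2), 2
15. p3, 2
16. ~(p3 & p2), 2
17. p3 & p2, 2
18. p2, 2
19. ~p2, 2
Accessibility: 0R1, 0R2
Branch closes: p2 and ~p2 both at 2.
Every branch closes; the branch above is one of them.

Unsatisfiable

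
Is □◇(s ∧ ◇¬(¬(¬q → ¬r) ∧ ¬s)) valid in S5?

No, not valid

Tableau for the negation ¬□◇(s ∧ ◇¬(¬(¬q → ¬r) ∧ ¬s)):
1. ¬□◇(s ∧ ◇¬(¬(¬q → ¬r) ∧ ¬s)), u
2. ¬◇(s ∧ ◇¬(¬(¬q → ¬r) ∧ ¬s)), v   [¬□-rule on 1: fresh world v, uRv]
3. ¬(s ∧ ◇¬(¬(¬q → ¬r) ∧ ¬s)), u   [¬◇-rule on 2 via vRu]
4. ¬(s ∧ ◇¬(¬(¬q → ¬r) ∧ ¬s)), v   [¬◇-rule on 2 via vRv]
5. ¬◇¬(¬(¬q → ¬r) ∧ ¬s), u   [¬∧-rule on 3 (branches; this branch)]
6. ¬(¬q → ¬r) ∧ ¬s, u   [¬◇-rule on 5 via uRu]
7. ¬(¬q → ¬r), u   [∧-rule on 6]
8. ¬s, u   [∧-rule on 6]
9. ¬q, u   [¬→-rule on 7]
10. r, u   [¬→-rule on 7]
11. ¬(¬q → ¬r) ∧ ¬s, v   [¬◇-rule on 5 via uRv]
12. ¬(¬q → ¬r), v   [∧-rule on 11]
13. ¬s, v   [∧-rule on 11]
14. ¬q, v   [¬→-rule on 12]
15. r, v   [¬→-rule on 12]
16. ¬◇¬(¬(¬q → ¬r) ∧ ¬s), v   [¬∧-rule on 4 (branches; this branch)]
Accessibility: uRu, uRv, vRu, vRv
The negation has an open branch (countermodel exists).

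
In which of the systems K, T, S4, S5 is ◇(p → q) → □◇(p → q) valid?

S4-tableau for the negation ¬(◇(p → q) → □◇(p → q)):
1. ¬(◇(p → q) → □◇(p → q)), w0
2. ◇(p → q), w0
3. ¬□◇(p → q), w0
4. p → q, w1
5. q, w1
6. ¬◇(p → q), w2
7. ¬(p → q), w2
8. p, w2
9. ¬q, w2
Accessibility: w0Rw0, w0Rw1, w0Rw2, w1Rw1, w2Rw2
Complete open branch: countermodel on an S4-frame, so not valid in S4, nor in K, T (the same frame is also a K-frame and a T-frame).
S5-tableau for the negation ¬(◇(p → q) → □◇(p → q)):
1. ¬(◇(p → q) → □◇(p → q)), w0
2. ◇(p → q), w0
3. ¬□◇(p → q), w0
4. p → q, w1
5. q, w1
6. ¬◇(p → q), w2
7. ¬(p → q), w0
8. p, w0
9. ¬q, w0
10. ¬(p → q), w1
11. p, w1
12. ¬q, w1
Accessibility: w0Rw0, w0Rw1, w0Rw2, w1Rw0, w1Rw1, w1Rw2, w2Rw0, w2Rw1, w2Rw2
Branch closes: q and ¬q both at w1.
Every branch closes (one shown): valid in S5.

S5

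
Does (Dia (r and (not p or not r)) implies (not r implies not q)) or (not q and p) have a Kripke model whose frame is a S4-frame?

Satisfiable (open branch found)

1. (Dia (r and (not p or not r)) implies (not r implies not q)) or (not q and p), w0
2. not q and p, w0
3. not q, w0
4. p, w0
Accessibility: w0Rw0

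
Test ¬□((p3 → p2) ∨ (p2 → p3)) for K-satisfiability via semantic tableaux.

No, unsatisfiable

1. ¬□((p3 → p2) ∨ (p2 → p3)), w0
2. ¬((p3 → p2) ∨ (p2 → p3)), w1   [¬□-rule on 1: fresh world w1, w0Rw1]
3. ¬(p3 → p2), w1   [¬∨-rule on 2]
4. ¬(p2 → p3), w1   [¬∨-rule on 2]
5. p3, w1   [¬→-rule on 3]
6. ¬p2, w1   [¬→-rule on 3]
7. p2, w1   [¬→-rule on 4]
8. ¬p3, w1   [¬→-rule on 4]
Accessibility: w0Rw1
Branch closes: p2 and ¬p2 both at w1.
All branches of the tableau close; one closing branch shown above.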